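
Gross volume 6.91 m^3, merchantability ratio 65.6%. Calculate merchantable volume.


Formula: MV = V_total * (merchantable_pct / 100)
Merchantable fraction = 65.6% / 100 = 0.656
MV = 6.91 m^3 * 0.656 = 4.533 m^3

4.533


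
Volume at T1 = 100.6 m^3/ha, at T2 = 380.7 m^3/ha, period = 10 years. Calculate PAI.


Formula: PAI = (V_T2 - V_T1) / (T2 - T1)
Volume increment = 380.7 - 100.6 = 280.1 m^3/ha
PAI = 280.1 / 10 = 28.01 m^3/ha/year

28.01


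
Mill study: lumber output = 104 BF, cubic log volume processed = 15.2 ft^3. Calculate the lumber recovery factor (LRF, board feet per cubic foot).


Formula: LRF = Lumber Output (BF) / Log Input (ft^3)
LRF = 104 BF / 15.2 ft^3
LRF = 6.84 BF/ft^3

6.84


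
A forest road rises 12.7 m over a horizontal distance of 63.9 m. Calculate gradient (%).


Formula: Gradient = rise / run * 100
Gradient = 12.7 / 63.9 * 100 = 19.9%

19.9


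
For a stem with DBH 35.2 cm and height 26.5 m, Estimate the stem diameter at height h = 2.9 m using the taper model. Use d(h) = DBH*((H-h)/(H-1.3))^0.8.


Taper: d(h) = DBH * ((H - h) / (H - 1.3))^0.8
Numerator = H - h = 26.5 - 2.9 = 23.6 m
Denominator = H - 1.3 = 26.5 - 1.3 = 25.2 m
Ratio = 23.6 / 25.2 = 0.93651
d = 35.2 * 0.93651^0.8 = 33.4 cm

33.4


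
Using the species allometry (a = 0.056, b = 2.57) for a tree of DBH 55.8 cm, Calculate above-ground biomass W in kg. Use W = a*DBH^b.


Formula: W = a * DBH^b  (allometric power law)
DBH^b = 55.8^2.57 = 30821.2247
W = 0.056 * 30821.2247 = 1726.0 kg

1726.0


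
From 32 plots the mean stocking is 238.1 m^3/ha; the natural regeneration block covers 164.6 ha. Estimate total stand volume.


Formula: Total Volume = Mean Volume per ha * Total Area
Total Volume = 238.1 m^3/ha * 164.6 ha
Total Volume = 39191 m^3

39191


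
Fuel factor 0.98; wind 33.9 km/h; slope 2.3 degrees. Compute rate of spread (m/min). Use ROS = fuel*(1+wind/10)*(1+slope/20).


Formula: ROS = fuel * (1 + wind/10) * (1 + slope/20)
Wind factor = 1 + 33.9/10 = 4.39
Slope factor = 1 + 2.3/20 = 1.115
ROS = 0.98 * 4.39 * 1.115 = 4.8 m/min

4.8


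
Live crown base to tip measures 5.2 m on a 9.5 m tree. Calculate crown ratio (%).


Formula: Crown Ratio = (Crown Length / Total Height) * 100
CR = (5.2 m / 9.5 m) * 100
CR = 0.5474 * 100 = 54.7%

54.7


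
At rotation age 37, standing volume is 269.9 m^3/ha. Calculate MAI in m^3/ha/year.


Formula: MAI = Total Volume / Stand Age
MAI = 269.9 m^3/ha / 37 years
MAI = 7.29 m^3/ha/year

7.29


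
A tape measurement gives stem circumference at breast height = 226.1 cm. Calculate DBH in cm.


Formula: DBH = C / pi
DBH = 226.1 / pi
pi = 3.14159...
DBH = 72.0 cm

72.0


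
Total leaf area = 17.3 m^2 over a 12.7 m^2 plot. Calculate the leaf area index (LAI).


Formula: LAI = total leaf area / ground area  (dimensionless)
LAI = 17.3 m^2 / 12.7 m^2
LAI = 1.36

1.36


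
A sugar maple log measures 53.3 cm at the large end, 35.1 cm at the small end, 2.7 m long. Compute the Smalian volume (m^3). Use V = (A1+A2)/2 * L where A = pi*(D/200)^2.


Smalian: V = (A1 + A2)/2 * L,  A = pi*(D/200)^2
A1 = pi*(53.3/200)^2 = 0.223123 m^2
A2 = pi*(35.1/200)^2 = 0.096762 m^2
V = (0.223123+0.096762)/2*2.7 = 0.4318 m^3

0.4318


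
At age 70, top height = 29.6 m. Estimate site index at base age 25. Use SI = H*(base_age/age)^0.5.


Formula: SI = H_dom * (base_age / age)^0.5
Age ratio = 25 / 70 = 0.35714
sqrt(age_ratio) = 0.59761
SI = 29.6 * 0.59761 = 17.7 m

17.7


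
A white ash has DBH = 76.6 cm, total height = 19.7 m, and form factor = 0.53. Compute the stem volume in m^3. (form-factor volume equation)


Formula: V = pi * (DBH/200)^2 * H * ff
Radius = DBH/200 = 76.6/200 = 0.383 m
Radius^2 = 0.383^2 = 0.146689 m^2
V = pi * 0.146689 * 19.7 * 0.53
V = 4.812 m^3

4.812


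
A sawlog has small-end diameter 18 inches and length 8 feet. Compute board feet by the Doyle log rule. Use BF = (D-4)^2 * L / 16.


Doyle: BF = (D - 4)^2 * L / 16
Adjusted diameter = 18 - 4 = 14 in
(D-4)^2 = 14^2 = 196
BF = 196 * 8 / 16 = 98 BF

98


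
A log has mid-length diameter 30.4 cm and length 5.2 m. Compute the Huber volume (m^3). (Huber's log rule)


Huber: V = Am * L,  Am = pi*(Dm/200)^2
Am = pi*(30.4/200)^2 = 0.072583 m^2
V = 0.072583*5.2 = 0.3774 m^3

0.3774


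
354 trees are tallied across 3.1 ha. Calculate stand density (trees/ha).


Formula: Stand Density = N_trees / Area_ha
Density = 354 trees / 3.1 ha
Density = 114 trees/ha

114


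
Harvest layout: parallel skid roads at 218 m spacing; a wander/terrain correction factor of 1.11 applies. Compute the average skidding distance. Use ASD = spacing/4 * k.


Formula: ASD = (spacing / 4) * correction
Uncorrected distance = spacing / 4 = 218 / 4 = 54.5 m
ASD = 54.5 * 1.11 = 60 m

60


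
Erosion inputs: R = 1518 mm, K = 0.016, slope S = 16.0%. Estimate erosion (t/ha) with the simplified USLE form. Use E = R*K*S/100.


Formula: E = R * K * S / 100  (simplified USLE)
R * K = 1518 * 0.016 = 24.288
E = 24.288 * 16.0 / 100 = 3.89 t/ha

3.89


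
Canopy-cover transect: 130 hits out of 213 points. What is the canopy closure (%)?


Formula: Canopy closure = covered points / total points * 100
Closure = 130 / 213 * 100
Closure = 0.6103 * 100 = 61.0%

61.0


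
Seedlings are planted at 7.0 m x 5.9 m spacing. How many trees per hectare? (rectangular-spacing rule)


Formula: TPH = 10000 m^2/ha / (spacing_x * spacing_y)
Area per tree = 7.0 m * 5.9 m = 41.3 m^2
TPH = 10000 / 41.3 = 242 trees/ha

242


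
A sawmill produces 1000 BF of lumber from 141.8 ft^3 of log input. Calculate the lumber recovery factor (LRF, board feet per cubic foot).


Formula: LRF = Lumber Output (BF) / Log Input (ft^3)
LRF = 1000 BF / 141.8 ft^3
LRF = 7.05 BF/ft^3

7.05


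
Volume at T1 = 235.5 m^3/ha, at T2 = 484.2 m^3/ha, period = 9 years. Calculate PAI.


Formula: PAI = (V_T2 - V_T1) / (T2 - T1)
Volume increment = 484.2 - 235.5 = 248.7 m^3/ha
PAI = 248.7 / 9 = 27.63 m^3/ha/year

27.63


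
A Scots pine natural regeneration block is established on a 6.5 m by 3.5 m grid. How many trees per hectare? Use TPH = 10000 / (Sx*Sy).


Formula: TPH = 10000 m^2/ha / (spacing_x * spacing_y)
Area per tree = 6.5 m * 3.5 m = 22.75 m^2
TPH = 10000 / 22.75 = 440 trees/ha

440


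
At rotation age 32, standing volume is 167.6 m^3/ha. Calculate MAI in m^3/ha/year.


Formula: MAI = Total Volume / Stand Age
MAI = 167.6 m^3/ha / 32 years
MAI = 5.24 m^3/ha/year

5.24


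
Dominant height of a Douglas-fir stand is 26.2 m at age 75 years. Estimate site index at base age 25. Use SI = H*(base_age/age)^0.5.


Formula: SI = H_dom * (base_age / age)^0.5
Age ratio = 25 / 75 = 0.33333
sqrt(age_ratio) = 0.57735
SI = 26.2 * 0.57735 = 15.1 m

15.1


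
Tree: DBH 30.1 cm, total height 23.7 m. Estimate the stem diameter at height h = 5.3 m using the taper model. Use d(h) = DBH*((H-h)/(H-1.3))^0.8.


Taper: d(h) = DBH * ((H - h) / (H - 1.3))^0.8
Numerator = H - h = 23.7 - 5.3 = 18.4 m
Denominator = H - 1.3 = 23.7 - 1.3 = 22.4 m
Ratio = 18.4 / 22.4 = 0.82143
d = 30.1 * 0.82143^0.8 = 25.7 cm

25.7


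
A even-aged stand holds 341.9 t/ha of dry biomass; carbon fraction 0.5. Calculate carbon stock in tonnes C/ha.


Formula: Carbon Stock = Biomass * Carbon Fraction
C = 341.9 t/ha * 0.5
C = 171.0 t C/ha

171.0


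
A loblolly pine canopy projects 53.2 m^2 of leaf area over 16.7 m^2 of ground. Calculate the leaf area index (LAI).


Formula: LAI = total leaf area / ground area  (dimensionless)
LAI = 53.2 m^2 / 16.7 m^2
LAI = 3.19

3.19


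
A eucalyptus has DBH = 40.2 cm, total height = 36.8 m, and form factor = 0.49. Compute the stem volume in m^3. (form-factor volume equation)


Formula: V = pi * (DBH/200)^2 * H * ff
Radius = DBH/200 = 40.2/200 = 0.201 m
Radius^2 = 0.201^2 = 0.040401 m^2
V = pi * 0.040401 * 36.8 * 0.49
V = 2.289 m^3

2.289


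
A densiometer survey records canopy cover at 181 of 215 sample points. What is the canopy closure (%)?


Formula: Canopy closure = covered points / total points * 100
Closure = 181 / 215 * 100
Closure = 0.8419 * 100 = 84.2%

84.2


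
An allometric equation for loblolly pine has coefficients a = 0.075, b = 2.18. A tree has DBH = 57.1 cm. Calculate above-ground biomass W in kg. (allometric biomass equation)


Formula: W = a * DBH^b  (allometric power law)
DBH^b = 57.1^2.18 = 6752.533
W = 0.075 * 6752.533 = 506.4 kg

506.4


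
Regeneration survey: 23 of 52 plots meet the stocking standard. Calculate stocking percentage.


Formula: Stocking % = stocked plots / total plots * 100
Stocking = 23 / 52 * 100
Stocking = 0.4423 * 100 = 44.2%

44.2


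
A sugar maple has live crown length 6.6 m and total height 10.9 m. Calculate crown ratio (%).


Formula: Crown Ratio = (Crown Length / Total Height) * 100
CR = (6.6 m / 10.9 m) * 100
CR = 0.6055 * 100 = 60.6%

60.6


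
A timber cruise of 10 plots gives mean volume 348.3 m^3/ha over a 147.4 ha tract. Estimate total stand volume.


Formula: Total Volume = Mean Volume per ha * Total Area
Total Volume = 348.3 m^3/ha * 147.4 ha
Total Volume = 51339 m^3

51339


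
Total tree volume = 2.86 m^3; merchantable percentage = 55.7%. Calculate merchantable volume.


Formula: MV = V_total * (merchantable_pct / 100)
Merchantable fraction = 55.7% / 100 = 0.557
MV = 2.86 m^3 * 0.557 = 1.593 m^3

1.593


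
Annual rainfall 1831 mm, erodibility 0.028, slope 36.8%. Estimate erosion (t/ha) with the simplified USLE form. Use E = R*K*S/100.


Formula: E = R * K * S / 100  (simplified USLE)
R * K = 1831 * 0.028 = 51.268
E = 51.268 * 36.8 / 100 = 18.87 t/ha

18.87


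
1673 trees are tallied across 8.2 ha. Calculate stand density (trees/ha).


Formula: Stand Density = N_trees / Area_ha
Density = 1673 trees / 8.2 ha
Density = 204 trees/ha

204


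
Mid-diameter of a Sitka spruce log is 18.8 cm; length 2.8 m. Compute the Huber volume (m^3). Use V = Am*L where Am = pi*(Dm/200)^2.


Huber: V = Am * L,  Am = pi*(Dm/200)^2
Am = pi*(18.8/200)^2 = 0.027759 m^2
V = 0.027759*2.8 = 0.0777 m^3

0.0777


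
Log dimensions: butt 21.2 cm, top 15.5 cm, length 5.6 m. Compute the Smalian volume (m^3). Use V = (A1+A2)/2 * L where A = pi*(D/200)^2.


Smalian: V = (A1 + A2)/2 * L,  A = pi*(D/200)^2
A1 = pi*(21.2/200)^2 = 0.035299 m^2
A2 = pi*(15.5/200)^2 = 0.018869 m^2
V = (0.035299+0.018869)/2*5.6 = 0.1517 m^3

0.1517


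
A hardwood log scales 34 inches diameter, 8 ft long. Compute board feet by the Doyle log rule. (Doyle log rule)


Doyle: BF = (D - 4)^2 * L / 16
Adjusted diameter = 34 - 4 = 30 in
(D-4)^2 = 30^2 = 900
BF = 900 * 8 / 16 = 450 BF

450


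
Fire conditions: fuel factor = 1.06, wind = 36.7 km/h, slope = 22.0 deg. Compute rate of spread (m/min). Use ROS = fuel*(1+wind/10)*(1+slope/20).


Formula: ROS = fuel * (1 + wind/10) * (1 + slope/20)
Wind factor = 1 + 36.7/10 = 4.67
Slope factor = 1 + 22.0/20 = 2.1
ROS = 1.06 * 4.67 * 2.1 = 10.4 m/min

10.4


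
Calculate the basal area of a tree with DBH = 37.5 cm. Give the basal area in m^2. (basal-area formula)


Formula: BA = pi * (DBH/2)^2 / 10000  (cm^2 to m^2)
Radius = DBH/2 = 37.5/2 = 18.75 cm
BA = pi * 18.75^2 / 10000
   = 1104.4662 cm^2 / 10000
   = 0.1104 m^2

0.1104


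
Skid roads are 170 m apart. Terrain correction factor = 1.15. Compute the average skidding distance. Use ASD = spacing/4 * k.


Formula: ASD = (spacing / 4) * correction
Uncorrected distance = spacing / 4 = 170 / 4 = 42.5 m
ASD = 42.5 * 1.15 = 49 m

49


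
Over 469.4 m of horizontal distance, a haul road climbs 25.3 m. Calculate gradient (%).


Formula: Gradient = rise / run * 100
Gradient = 25.3 / 469.4 * 100 = 5.4%

5.4


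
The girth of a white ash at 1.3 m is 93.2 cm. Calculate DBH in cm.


Formula: DBH = C / pi
DBH = 93.2 / pi
pi = 3.14159...
DBH = 29.7 cm

29.7


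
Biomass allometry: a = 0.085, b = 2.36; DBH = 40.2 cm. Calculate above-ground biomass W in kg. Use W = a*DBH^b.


Formula: W = a * DBH^b  (allometric power law)
DBH^b = 40.2^2.36 = 6109.0473
W = 0.085 * 6109.0473 = 519.3 kg

519.3


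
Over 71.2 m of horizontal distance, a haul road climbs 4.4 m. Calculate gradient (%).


Formula: Gradient = rise / run * 100
Gradient = 4.4 / 71.2 * 100 = 6.2%

6.2


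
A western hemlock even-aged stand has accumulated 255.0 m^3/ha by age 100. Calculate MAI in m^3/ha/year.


Formula: MAI = Total Volume / Stand Age
MAI = 255.0 m^3/ha / 100 years
MAI = 2.55 m^3/ha/year

2.55


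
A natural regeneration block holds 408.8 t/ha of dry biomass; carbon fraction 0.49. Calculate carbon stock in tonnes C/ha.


Formula: Carbon Stock = Biomass * Carbon Fraction
C = 408.8 t/ha * 0.49
C = 200.3 t C/ha

200.3


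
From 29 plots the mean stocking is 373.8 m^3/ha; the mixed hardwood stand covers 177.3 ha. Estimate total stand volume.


Formula: Total Volume = Mean Volume per ha * Total Area
Total Volume = 373.8 m^3/ha * 177.3 ha
Total Volume = 66275 m^3

66275


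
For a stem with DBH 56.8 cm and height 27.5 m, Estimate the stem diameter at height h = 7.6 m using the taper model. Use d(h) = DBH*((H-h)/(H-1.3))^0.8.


Taper: d(h) = DBH * ((H - h) / (H - 1.3))^0.8
Numerator = H - h = 27.5 - 7.6 = 19.9 m
Denominator = H - 1.3 = 27.5 - 1.3 = 26.2 m
Ratio = 19.9 / 26.2 = 0.75954
d = 56.8 * 0.75954^0.8 = 45.6 cm

45.6


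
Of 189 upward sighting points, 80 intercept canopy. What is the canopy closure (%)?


Formula: Canopy closure = covered points / total points * 100
Closure = 80 / 189 * 100
Closure = 0.4233 * 100 = 42.3%

42.3


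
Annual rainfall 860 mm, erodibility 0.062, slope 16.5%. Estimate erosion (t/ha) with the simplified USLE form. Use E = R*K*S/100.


Formula: E = R * K * S / 100  (simplified USLE)
R * K = 860 * 0.062 = 53.32
E = 53.32 * 16.5 / 100 = 8.8 t/ha

8.8


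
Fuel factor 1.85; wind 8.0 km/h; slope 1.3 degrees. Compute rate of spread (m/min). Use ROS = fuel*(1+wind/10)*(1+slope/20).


Formula: ROS = fuel * (1 + wind/10) * (1 + slope/20)
Wind factor = 1 + 8.0/10 = 1.8
Slope factor = 1 + 1.3/20 = 1.065
ROS = 1.85 * 1.8 * 1.065 = 3.55 m/min

3.55


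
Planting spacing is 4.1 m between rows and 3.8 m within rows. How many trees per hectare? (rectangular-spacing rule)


Formula: TPH = 10000 m^2/ha / (spacing_x * spacing_y)
Area per tree = 4.1 m * 3.8 m = 15.58 m^2
TPH = 10000 / 15.58 = 642 trees/ha

642


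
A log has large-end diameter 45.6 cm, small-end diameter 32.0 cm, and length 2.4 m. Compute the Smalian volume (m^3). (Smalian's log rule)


Smalian: V = (A1 + A2)/2 * L,  A = pi*(D/200)^2
A1 = pi*(45.6/200)^2 = 0.163313 m^2
A2 = pi*(32.0/200)^2 = 0.080425 m^2
V = (0.163313+0.080425)/2*2.4 = 0.2925 m^3

0.2925


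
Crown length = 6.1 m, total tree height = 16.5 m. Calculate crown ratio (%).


Formula: Crown Ratio = (Crown Length / Total Height) * 100
CR = (6.1 m / 16.5 m) * 100
CR = 0.3697 * 100 = 37.0%

37.0


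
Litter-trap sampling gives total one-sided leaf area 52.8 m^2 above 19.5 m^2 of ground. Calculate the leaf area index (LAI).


Formula: LAI = total leaf area / ground area  (dimensionless)
LAI = 52.8 m^2 / 19.5 m^2
LAI = 2.71

2.71


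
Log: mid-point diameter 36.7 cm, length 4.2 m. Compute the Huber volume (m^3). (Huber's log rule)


Huber: V = Am * L,  Am = pi*(Dm/200)^2
Am = pi*(36.7/200)^2 = 0.105784 m^2
V = 0.105784*4.2 = 0.4443 m^3

0.4443


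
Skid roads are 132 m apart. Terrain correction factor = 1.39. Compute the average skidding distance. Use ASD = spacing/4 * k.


Formula: ASD = (spacing / 4) * correction
Uncorrected distance = spacing / 4 = 132 / 4 = 33 m
ASD = 33 * 1.39 = 46 m

46


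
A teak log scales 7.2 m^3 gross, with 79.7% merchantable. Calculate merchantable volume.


Formula: MV = V_total * (merchantable_pct / 100)
Merchantable fraction = 79.7% / 100 = 0.797
MV = 7.2 m^3 * 0.797 = 5.738 m^3

5.738


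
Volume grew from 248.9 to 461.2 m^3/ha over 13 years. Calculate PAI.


Formula: PAI = (V_T2 - V_T1) / (T2 - T1)
Volume increment = 461.2 - 248.9 = 212.3 m^3/ha
PAI = 212.3 / 13 = 16.33 m^3/ha/year

16.33


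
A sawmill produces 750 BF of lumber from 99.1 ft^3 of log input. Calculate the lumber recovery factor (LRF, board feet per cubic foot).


Formula: LRF = Lumber Output (BF) / Log Input (ft^3)
LRF = 750 BF / 99.1 ft^3
LRF = 7.57 BF/ft^3

7.57


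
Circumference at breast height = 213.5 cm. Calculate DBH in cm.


Formula: DBH = C / pi
DBH = 213.5 / pi
pi = 3.14159...
DBH = 68.0 cm

68.0


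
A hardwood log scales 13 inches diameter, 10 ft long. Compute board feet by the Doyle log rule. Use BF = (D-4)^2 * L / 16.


Doyle: BF = (D - 4)^2 * L / 16
Adjusted diameter = 13 - 4 = 9 in
(D-4)^2 = 9^2 = 81
BF = 81 * 10 / 16 = 51 BF

51


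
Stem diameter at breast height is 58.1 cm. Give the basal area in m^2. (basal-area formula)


Formula: BA = pi * (DBH/2)^2 / 10000  (cm^2 to m^2)
Radius = DBH/2 = 58.1/2 = 29.05 cm
BA = pi * 29.05^2 / 10000
   = 2651.1979 cm^2 / 10000
   = 0.2651 m^2

0.2651


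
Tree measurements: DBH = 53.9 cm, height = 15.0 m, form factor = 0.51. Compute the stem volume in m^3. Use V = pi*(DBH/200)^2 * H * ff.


Formula: V = pi * (DBH/200)^2 * H * ff
Radius = DBH/200 = 53.9/200 = 0.2695 m
Radius^2 = 0.2695^2 = 0.07263025 m^2
V = pi * 0.07263025 * 15.0 * 0.51
V = 1.746 m^3

1.746


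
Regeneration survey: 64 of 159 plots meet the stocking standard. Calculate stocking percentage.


Formula: Stocking % = stocked plots / total plots * 100
Stocking = 64 / 159 * 100
Stocking = 0.4025 * 100 = 40.3%

40.3


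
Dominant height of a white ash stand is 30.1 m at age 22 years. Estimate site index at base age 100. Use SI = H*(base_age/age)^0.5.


Formula: SI = H_dom * (base_age / age)^0.5
Age ratio = 100 / 22 = 4.54545
sqrt(age_ratio) = 2.13201
SI = 30.1 * 2.13201 = 64.2 m

64.2


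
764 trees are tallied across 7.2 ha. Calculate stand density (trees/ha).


Formula: Stand Density = N_trees / Area_ha
Density = 764 trees / 7.2 ha
Density = 106 trees/ha

106


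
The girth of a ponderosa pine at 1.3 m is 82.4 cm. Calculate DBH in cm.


Formula: DBH = C / pi
DBH = 82.4 / pi
pi = 3.14159...
DBH = 26.2 cm

26.2


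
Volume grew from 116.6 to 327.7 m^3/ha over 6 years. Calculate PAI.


Formula: PAI = (V_T2 - V_T1) / (T2 - T1)
Volume increment = 327.7 - 116.6 = 211.1 m^3/ha
PAI = 211.1 / 6 = 35.18 m^3/ha/year

35.18


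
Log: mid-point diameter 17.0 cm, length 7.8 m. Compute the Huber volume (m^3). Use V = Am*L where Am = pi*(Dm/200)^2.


Huber: V = Am * L,  Am = pi*(Dm/200)^2
Am = pi*(17.0/200)^2 = 0.022698 m^2
V = 0.022698*7.8 = 0.177 m^3

0.177


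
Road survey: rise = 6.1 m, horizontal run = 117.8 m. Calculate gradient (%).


Formula: Gradient = rise / run * 100
Gradient = 6.1 / 117.8 * 100 = 5.2%

5.2


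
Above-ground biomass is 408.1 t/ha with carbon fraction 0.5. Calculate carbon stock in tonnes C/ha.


Formula: Carbon Stock = Biomass * Carbon Fraction
C = 408.1 t/ha * 0.5
C = 204.1 t C/ha

204.1


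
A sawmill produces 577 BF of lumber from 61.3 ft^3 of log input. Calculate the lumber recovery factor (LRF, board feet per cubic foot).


Formula: LRF = Lumber Output (BF) / Log Input (ft^3)
LRF = 577 BF / 61.3 ft^3
LRF = 9.41 BF/ft^3

9.41


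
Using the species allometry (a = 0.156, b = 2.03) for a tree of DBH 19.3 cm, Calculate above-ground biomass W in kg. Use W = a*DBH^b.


Formula: W = a * DBH^b  (allometric power law)
DBH^b = 19.3^2.03 = 407.0815
W = 0.156 * 407.0815 = 63.5 kg

63.5


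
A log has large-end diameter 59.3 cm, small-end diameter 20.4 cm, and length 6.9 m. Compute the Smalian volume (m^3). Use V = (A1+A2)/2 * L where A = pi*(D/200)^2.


Smalian: V = (A1 + A2)/2 * L,  A = pi*(D/200)^2
A1 = pi*(59.3/200)^2 = 0.276184 m^2
A2 = pi*(20.4/200)^2 = 0.032685 m^2
V = (0.276184+0.032685)/2*6.9 = 1.0656 m^3

1.0656


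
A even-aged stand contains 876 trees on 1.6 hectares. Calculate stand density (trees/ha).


Formula: Stand Density = N_trees / Area_ha
Density = 876 trees / 1.6 ha
Density = 548 trees/ha

548


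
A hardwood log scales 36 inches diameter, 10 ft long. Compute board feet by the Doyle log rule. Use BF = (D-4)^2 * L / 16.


Doyle: BF = (D - 4)^2 * L / 16
Adjusted diameter = 36 - 4 = 32 in
(D-4)^2 = 32^2 = 1024
BF = 1024 * 10 / 16 = 640 BF

640


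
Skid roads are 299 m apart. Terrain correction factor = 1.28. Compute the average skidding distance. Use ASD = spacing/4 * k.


Formula: ASD = (spacing / 4) * correction
Uncorrected distance = spacing / 4 = 299 / 4 = 74.75 m
ASD = 74.75 * 1.28 = 96 m

96


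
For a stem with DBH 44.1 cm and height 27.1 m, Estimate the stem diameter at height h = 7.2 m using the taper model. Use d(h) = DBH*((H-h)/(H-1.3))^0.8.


Taper: d(h) = DBH * ((H - h) / (H - 1.3))^0.8
Numerator = H - h = 27.1 - 7.2 = 19.9 m
Denominator = H - 1.3 = 27.1 - 1.3 = 25.8 m
Ratio = 19.9 / 25.8 = 0.77132
d = 44.1 * 0.77132^0.8 = 35.8 cm

35.8


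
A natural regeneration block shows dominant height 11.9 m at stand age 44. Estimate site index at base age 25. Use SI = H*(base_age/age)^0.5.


Formula: SI = H_dom * (base_age / age)^0.5
Age ratio = 25 / 44 = 0.56818
sqrt(age_ratio) = 0.75378
SI = 11.9 * 0.75378 = 9.0 m

9.0


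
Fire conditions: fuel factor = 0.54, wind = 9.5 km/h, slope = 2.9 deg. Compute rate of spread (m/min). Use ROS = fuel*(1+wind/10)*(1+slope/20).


Formula: ROS = fuel * (1 + wind/10) * (1 + slope/20)
Wind factor = 1 + 9.5/10 = 1.95
Slope factor = 1 + 2.9/20 = 1.145
ROS = 0.54 * 1.95 * 1.145 = 1.21 m/min

1.21


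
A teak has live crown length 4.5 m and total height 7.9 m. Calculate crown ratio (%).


Formula: Crown Ratio = (Crown Length / Total Height) * 100
CR = (4.5 m / 7.9 m) * 100
CR = 0.5696 * 100 = 57.0%

57.0


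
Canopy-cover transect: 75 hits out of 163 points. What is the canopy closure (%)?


Formula: Canopy closure = covered points / total points * 100
Closure = 75 / 163 * 100
Closure = 0.4601 * 100 = 46.0%

46.0


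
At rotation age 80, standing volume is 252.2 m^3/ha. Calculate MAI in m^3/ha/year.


Formula: MAI = Total Volume / Stand Age
MAI = 252.2 m^3/ha / 80 years
MAI = 3.15 m^3/ha/year

3.15


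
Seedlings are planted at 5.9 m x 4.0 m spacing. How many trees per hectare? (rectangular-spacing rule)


Formula: TPH = 10000 m^2/ha / (spacing_x * spacing_y)
Area per tree = 5.9 m * 4.0 m = 23.6 m^2
TPH = 10000 / 23.6 = 424 trees/ha

424


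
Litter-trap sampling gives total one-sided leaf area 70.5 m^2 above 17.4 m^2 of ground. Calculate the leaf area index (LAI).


Formula: LAI = total leaf area / ground area  (dimensionless)
LAI = 70.5 m^2 / 17.4 m^2
LAI = 4.05

4.05


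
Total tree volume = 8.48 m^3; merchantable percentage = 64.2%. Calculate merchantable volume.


Formula: MV = V_total * (merchantable_pct / 100)
Merchantable fraction = 64.2% / 100 = 0.642
MV = 8.48 m^3 * 0.642 = 5.444 m^3

5.444


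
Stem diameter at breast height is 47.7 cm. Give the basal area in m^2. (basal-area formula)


Formula: BA = pi * (DBH/2)^2 / 10000  (cm^2 to m^2)
Radius = DBH/2 = 47.7/2 = 23.85 cm
BA = pi * 23.85^2 / 10000
   = 1787.0086 cm^2 / 10000
   = 0.1787 m^2

0.1787


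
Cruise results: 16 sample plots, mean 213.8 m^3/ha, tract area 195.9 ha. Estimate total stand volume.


Formula: Total Volume = Mean Volume per ha * Total Area
Total Volume = 213.8 m^3/ha * 195.9 ha
Total Volume = 41883 m^3

41883


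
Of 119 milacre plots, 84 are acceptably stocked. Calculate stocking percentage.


Formula: Stocking % = stocked plots / total plots * 100
Stocking = 84 / 119 * 100
Stocking = 0.7059 * 100 = 70.6%

70.6


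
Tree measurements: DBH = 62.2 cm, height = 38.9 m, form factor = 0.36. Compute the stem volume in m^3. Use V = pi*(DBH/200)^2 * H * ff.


Formula: V = pi * (DBH/200)^2 * H * ff
Radius = DBH/200 = 62.2/200 = 0.311 m
Radius^2 = 0.311^2 = 0.096721 m^2
V = pi * 0.096721 * 38.9 * 0.36
V = 4.255 m^3

4.255


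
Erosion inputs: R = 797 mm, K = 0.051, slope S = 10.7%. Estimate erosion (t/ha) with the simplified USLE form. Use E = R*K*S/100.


Formula: E = R * K * S / 100  (simplified USLE)
R * K = 797 * 0.051 = 40.647
E = 40.647 * 10.7 / 100 = 4.35 t/ha

4.35


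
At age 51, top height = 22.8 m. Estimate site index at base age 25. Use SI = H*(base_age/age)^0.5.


Formula: SI = H_dom * (base_age / age)^0.5
Age ratio = 25 / 51 = 0.4902
sqrt(age_ratio) = 0.70014
SI = 22.8 * 0.70014 = 16.0 m

16.0


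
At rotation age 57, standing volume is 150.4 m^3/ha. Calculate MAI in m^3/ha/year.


Formula: MAI = Total Volume / Stand Age
MAI = 150.4 m^3/ha / 57 years
MAI = 2.64 m^3/ha/year

2.64


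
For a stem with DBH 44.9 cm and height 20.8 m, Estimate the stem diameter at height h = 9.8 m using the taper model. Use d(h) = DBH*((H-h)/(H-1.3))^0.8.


Taper: d(h) = DBH * ((H - h) / (H - 1.3))^0.8
Numerator = H - h = 20.8 - 9.8 = 11.0 m
Denominator = H - 1.3 = 20.8 - 1.3 = 19.5 m
Ratio = 11.0 / 19.5 = 0.5641
d = 44.9 * 0.5641^0.8 = 28.4 cm

28.4


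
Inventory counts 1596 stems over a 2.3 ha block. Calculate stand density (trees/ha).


Formula: Stand Density = N_trees / Area_ha
Density = 1596 trees / 2.3 ha
Density = 694 trees/ha

694


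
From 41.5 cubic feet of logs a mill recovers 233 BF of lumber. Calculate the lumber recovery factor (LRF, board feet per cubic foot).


Formula: LRF = Lumber Output (BF) / Log Input (ft^3)
LRF = 233 BF / 41.5 ft^3
LRF = 5.61 BF/ft^3

5.61


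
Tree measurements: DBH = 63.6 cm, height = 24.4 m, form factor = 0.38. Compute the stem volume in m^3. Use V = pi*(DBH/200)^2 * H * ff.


Formula: V = pi * (DBH/200)^2 * H * ff
Radius = DBH/200 = 63.6/200 = 0.318 m
Radius^2 = 0.318^2 = 0.101124 m^2
V = pi * 0.101124 * 24.4 * 0.38
V = 2.946 m^3

2.946


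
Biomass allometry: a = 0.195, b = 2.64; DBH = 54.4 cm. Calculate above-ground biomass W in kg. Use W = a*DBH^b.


Formula: W = a * DBH^b  (allometric power law)
DBH^b = 54.4^2.64 = 38192.7645
W = 0.195 * 38192.7645 = 7447.6 kg

7447.6


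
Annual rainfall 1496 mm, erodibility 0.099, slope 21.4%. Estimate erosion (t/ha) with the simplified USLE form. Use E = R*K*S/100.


Formula: E = R * K * S / 100  (simplified USLE)
R * K = 1496 * 0.099 = 148.104
E = 148.104 * 21.4 / 100 = 31.69 t/ha

31.69


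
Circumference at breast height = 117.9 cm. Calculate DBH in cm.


Formula: DBH = C / pi
DBH = 117.9 / pi
pi = 3.14159...
DBH = 37.5 cm

37.5


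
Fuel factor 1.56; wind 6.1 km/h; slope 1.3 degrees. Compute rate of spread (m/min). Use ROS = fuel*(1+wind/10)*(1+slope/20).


Formula: ROS = fuel * (1 + wind/10) * (1 + slope/20)
Wind factor = 1 + 6.1/10 = 1.61
Slope factor = 1 + 1.3/20 = 1.065
ROS = 1.56 * 1.61 * 1.065 = 2.67 m/min

2.67


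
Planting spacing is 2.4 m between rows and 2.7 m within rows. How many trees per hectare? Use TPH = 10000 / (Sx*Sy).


Formula: TPH = 10000 m^2/ha / (spacing_x * spacing_y)
Area per tree = 2.4 m * 2.7 m = 6.48 m^2
TPH = 10000 / 6.48 = 1543 trees/ha

1543


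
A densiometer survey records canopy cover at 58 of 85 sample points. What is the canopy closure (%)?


Formula: Canopy closure = covered points / total points * 100
Closure = 58 / 85 * 100
Closure = 0.6824 * 100 = 68.2%

68.2


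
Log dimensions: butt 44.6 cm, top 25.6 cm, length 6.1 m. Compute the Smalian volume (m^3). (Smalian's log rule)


Smalian: V = (A1 + A2)/2 * L,  A = pi*(D/200)^2
A1 = pi*(44.6/200)^2 = 0.156228 m^2
A2 = pi*(25.6/200)^2 = 0.051472 m^2
V = (0.156228+0.051472)/2*6.1 = 0.6335 m^3

0.6335


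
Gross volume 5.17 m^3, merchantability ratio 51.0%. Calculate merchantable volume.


Formula: MV = V_total * (merchantable_pct / 100)
Merchantable fraction = 51.0% / 100 = 0.51
MV = 5.17 m^3 * 0.51 = 2.637 m^3

2.637


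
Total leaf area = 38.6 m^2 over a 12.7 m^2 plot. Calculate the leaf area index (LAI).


Formula: LAI = total leaf area / ground area  (dimensionless)
LAI = 38.6 m^2 / 12.7 m^2
LAI = 3.04

3.04


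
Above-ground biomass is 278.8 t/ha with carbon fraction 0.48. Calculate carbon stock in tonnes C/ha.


Formula: Carbon Stock = Biomass * Carbon Fraction
C = 278.8 t/ha * 0.48
C = 133.8 t C/ha

133.8


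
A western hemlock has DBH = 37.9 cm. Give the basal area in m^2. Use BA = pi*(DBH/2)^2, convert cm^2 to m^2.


Formula: BA = pi * (DBH/2)^2 / 10000  (cm^2 to m^2)
Radius = DBH/2 = 37.9/2 = 18.95 cm
BA = pi * 18.95^2 / 10000
   = 1128.1538 cm^2 / 10000
   = 0.1128 m^2

0.1128


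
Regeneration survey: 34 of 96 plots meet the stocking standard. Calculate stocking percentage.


Formula: Stocking % = stocked plots / total plots * 100
Stocking = 34 / 96 * 100
Stocking = 0.3542 * 100 = 35.4%

35.4


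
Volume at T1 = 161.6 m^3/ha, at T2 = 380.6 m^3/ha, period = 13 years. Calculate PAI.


Formula: PAI = (V_T2 - V_T1) / (T2 - T1)
Volume increment = 380.6 - 161.6 = 219.0 m^3/ha
PAI = 219.0 / 13 = 16.85 m^3/ha/year

16.85


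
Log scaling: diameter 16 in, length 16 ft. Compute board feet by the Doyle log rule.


Doyle: BF = (D - 4)^2 * L / 16
Adjusted diameter = 16 - 4 = 12 in
(D-4)^2 = 12^2 = 144
BF = 144 * 16 / 16 = 144 BF

144


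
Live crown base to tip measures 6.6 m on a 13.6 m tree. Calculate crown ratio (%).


Formula: Crown Ratio = (Crown Length / Total Height) * 100
CR = (6.6 m / 13.6 m) * 100
CR = 0.4853 * 100 = 48.5%

48.5


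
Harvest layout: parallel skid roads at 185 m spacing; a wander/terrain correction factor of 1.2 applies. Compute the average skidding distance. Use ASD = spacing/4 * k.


Formula: ASD = (spacing / 4) * correction
Uncorrected distance = spacing / 4 = 185 / 4 = 46.25 m
ASD = 46.25 * 1.2 = 56 m

56


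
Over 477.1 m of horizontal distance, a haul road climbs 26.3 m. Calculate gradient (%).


Formula: Gradient = rise / run * 100
Gradient = 26.3 / 477.1 * 100 = 5.5%

5.5


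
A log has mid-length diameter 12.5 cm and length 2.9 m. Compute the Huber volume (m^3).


Huber: V = Am * L,  Am = pi*(Dm/200)^2
Am = pi*(12.5/200)^2 = 0.012272 m^2
V = 0.012272*2.9 = 0.0356 m^3

0.0356


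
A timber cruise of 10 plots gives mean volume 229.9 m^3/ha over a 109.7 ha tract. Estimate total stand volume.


Formula: Total Volume = Mean Volume per ha * Total Area
Total Volume = 229.9 m^3/ha * 109.7 ha
Total Volume = 25220 m^3

25220


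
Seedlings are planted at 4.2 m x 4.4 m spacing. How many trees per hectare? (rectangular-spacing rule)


Formula: TPH = 10000 m^2/ha / (spacing_x * spacing_y)
Area per tree = 4.2 m * 4.4 m = 18.48 m^2
TPH = 10000 / 18.48 = 541 trees/ha

541


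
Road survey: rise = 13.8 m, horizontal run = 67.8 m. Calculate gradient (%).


Formula: Gradient = rise / run * 100
Gradient = 13.8 / 67.8 * 100 = 20.4%

20.4


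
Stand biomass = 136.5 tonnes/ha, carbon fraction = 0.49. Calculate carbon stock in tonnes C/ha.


Formula: Carbon Stock = Biomass * Carbon Fraction
C = 136.5 t/ha * 0.49
C = 66.9 t C/ha

66.9


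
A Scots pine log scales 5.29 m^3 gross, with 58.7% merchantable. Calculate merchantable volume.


Formula: MV = V_total * (merchantable_pct / 100)
Merchantable fraction = 58.7% / 100 = 0.587
MV = 5.29 m^3 * 0.587 = 3.105 m^3

3.105


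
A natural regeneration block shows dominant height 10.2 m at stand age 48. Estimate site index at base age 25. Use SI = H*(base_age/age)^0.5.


Formula: SI = H_dom * (base_age / age)^0.5
Age ratio = 25 / 48 = 0.52083
sqrt(age_ratio) = 0.72169
SI = 10.2 * 0.72169 = 7.4 m

7.4


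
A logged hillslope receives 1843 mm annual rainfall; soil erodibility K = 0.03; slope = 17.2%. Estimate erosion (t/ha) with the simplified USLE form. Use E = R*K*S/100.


Formula: E = R * K * S / 100  (simplified USLE)
R * K = 1843 * 0.03 = 55.29
E = 55.29 * 17.2 / 100 = 9.51 t/ha

9.51


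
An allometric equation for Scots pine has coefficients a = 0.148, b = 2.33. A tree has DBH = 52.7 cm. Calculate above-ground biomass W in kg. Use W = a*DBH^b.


Formula: W = a * DBH^b  (allometric power law)
DBH^b = 52.7^2.33 = 10275.8731
W = 0.148 * 10275.8731 = 1520.8 kg

1520.8


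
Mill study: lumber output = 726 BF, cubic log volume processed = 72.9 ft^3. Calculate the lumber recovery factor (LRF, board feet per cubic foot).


Formula: LRF = Lumber Output (BF) / Log Input (ft^3)
LRF = 726 BF / 72.9 ft^3
LRF = 9.96 BF/ft^3

9.96


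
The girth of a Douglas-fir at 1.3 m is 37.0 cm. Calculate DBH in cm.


Formula: DBH = C / pi
DBH = 37.0 / pi
pi = 3.14159...
DBH = 11.8 cm

11.8


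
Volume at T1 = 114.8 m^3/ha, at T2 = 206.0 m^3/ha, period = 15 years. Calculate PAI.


Formula: PAI = (V_T2 - V_T1) / (T2 - T1)
Volume increment = 206.0 - 114.8 = 91.2 m^3/ha
PAI = 91.2 / 15 = 6.08 m^3/ha/year

6.08


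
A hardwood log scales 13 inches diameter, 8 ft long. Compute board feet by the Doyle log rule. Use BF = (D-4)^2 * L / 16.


Doyle: BF = (D - 4)^2 * L / 16
Adjusted diameter = 13 - 4 = 9 in
(D-4)^2 = 9^2 = 81
BF = 81 * 8 / 16 = 41 BF

41


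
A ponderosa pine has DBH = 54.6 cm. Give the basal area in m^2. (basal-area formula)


Formula: BA = pi * (DBH/2)^2 / 10000  (cm^2 to m^2)
Radius = DBH/2 = 54.6/2 = 27.3 cm
BA = pi * 27.3^2 / 10000
   = 2341.3976 cm^2 / 10000
   = 0.2341 m^2

0.2341


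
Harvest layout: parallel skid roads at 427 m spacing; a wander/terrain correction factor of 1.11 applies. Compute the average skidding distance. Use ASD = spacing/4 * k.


Formula: ASD = (spacing / 4) * correction
Uncorrected distance = spacing / 4 = 427 / 4 = 106.75 m
ASD = 106.75 * 1.11 = 118 m

118


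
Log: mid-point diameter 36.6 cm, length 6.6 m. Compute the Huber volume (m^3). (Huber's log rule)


Huber: V = Am * L,  Am = pi*(Dm/200)^2
Am = pi*(36.6/200)^2 = 0.105209 m^2
V = 0.105209*6.6 = 0.6944 m^3

0.6944


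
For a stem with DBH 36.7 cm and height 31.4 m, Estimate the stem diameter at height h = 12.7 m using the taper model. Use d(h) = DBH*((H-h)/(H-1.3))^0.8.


Taper: d(h) = DBH * ((H - h) / (H - 1.3))^0.8
Numerator = H - h = 31.4 - 12.7 = 18.7 m
Denominator = H - 1.3 = 31.4 - 1.3 = 30.1 m
Ratio = 18.7 / 30.1 = 0.62126
d = 36.7 * 0.62126^0.8 = 25.1 cm

25.1


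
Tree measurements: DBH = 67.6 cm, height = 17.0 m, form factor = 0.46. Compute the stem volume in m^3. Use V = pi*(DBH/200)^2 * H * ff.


Formula: V = pi * (DBH/200)^2 * H * ff
Radius = DBH/200 = 67.6/200 = 0.338 m
Radius^2 = 0.338^2 = 0.114244 m^2
V = pi * 0.114244 * 17.0 * 0.46
V = 2.807 m^3

2.807


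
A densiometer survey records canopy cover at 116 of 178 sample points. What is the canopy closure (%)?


Formula: Canopy closure = covered points / total points * 100
Closure = 116 / 178 * 100
Closure = 0.6517 * 100 = 65.2%

65.2


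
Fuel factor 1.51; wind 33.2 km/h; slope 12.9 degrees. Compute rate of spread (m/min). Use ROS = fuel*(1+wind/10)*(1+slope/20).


Formula: ROS = fuel * (1 + wind/10) * (1 + slope/20)
Wind factor = 1 + 33.2/10 = 4.32
Slope factor = 1 + 12.9/20 = 1.645
ROS = 1.51 * 4.32 * 1.645 = 10.73 m/min

10.73


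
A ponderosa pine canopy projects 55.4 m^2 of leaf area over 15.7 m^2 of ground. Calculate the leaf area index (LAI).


Formula: LAI = total leaf area / ground area  (dimensionless)
LAI = 55.4 m^2 / 15.7 m^2
LAI = 3.53

3.53


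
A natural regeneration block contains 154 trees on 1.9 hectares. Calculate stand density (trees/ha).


Formula: Stand Density = N_trees / Area_ha
Density = 154 trees / 1.9 ha
Density = 81 trees/ha

81


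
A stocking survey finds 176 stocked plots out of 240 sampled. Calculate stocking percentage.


Formula: Stocking % = stocked plots / total plots * 100
Stocking = 176 / 240 * 100
Stocking = 0.7333 * 100 = 73.3%

73.3


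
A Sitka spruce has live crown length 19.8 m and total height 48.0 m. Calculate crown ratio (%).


Formula: Crown Ratio = (Crown Length / Total Height) * 100
CR = (19.8 m / 48.0 m) * 100
CR = 0.4125 * 100 = 41.3%

41.3


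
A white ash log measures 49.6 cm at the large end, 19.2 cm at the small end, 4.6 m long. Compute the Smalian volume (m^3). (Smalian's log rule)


Smalian: V = (A1 + A2)/2 * L,  A = pi*(D/200)^2
A1 = pi*(49.6/200)^2 = 0.193221 m^2
A2 = pi*(19.2/200)^2 = 0.028953 m^2
V = (0.193221+0.028953)/2*4.6 = 0.511 m^3

0.511


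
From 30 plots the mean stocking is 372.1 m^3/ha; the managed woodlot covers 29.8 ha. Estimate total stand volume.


Formula: Total Volume = Mean Volume per ha * Total Area
Total Volume = 372.1 m^3/ha * 29.8 ha
Total Volume = 11089 m^3

11089


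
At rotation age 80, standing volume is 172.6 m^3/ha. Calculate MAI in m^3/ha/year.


Formula: MAI = Total Volume / Stand Age
MAI = 172.6 m^3/ha / 80 years
MAI = 2.16 m^3/ha/year

2.16


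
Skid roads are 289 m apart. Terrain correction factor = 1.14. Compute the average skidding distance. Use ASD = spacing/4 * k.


Formula: ASD = (spacing / 4) * correction
Uncorrected distance = spacing / 4 = 289 / 4 = 72.25 m
ASD = 72.25 * 1.14 = 82 m

82


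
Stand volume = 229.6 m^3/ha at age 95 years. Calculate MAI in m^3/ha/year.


Formula: MAI = Total Volume / Stand Age
MAI = 229.6 m^3/ha / 95 years
MAI = 2.42 m^3/ha/year

2.42


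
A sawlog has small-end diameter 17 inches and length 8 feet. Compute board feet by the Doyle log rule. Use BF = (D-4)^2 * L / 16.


Doyle: BF = (D - 4)^2 * L / 16
Adjusted diameter = 17 - 4 = 13 in
(D-4)^2 = 13^2 = 169
BF = 169 * 8 / 16 = 85 BF

85


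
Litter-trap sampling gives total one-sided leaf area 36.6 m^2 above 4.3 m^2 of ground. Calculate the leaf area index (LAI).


Formula: LAI = total leaf area / ground area  (dimensionless)
LAI = 36.6 m^2 / 4.3 m^2
LAI = 8.51

8.51


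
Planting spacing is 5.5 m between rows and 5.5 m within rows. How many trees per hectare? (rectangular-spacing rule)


Formula: TPH = 10000 m^2/ha / (spacing_x * spacing_y)
Area per tree = 5.5 m * 5.5 m = 30.25 m^2
TPH = 10000 / 30.25 = 331 trees/ha

331


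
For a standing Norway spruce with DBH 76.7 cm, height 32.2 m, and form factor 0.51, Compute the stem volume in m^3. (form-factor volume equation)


Formula: V = pi * (DBH/200)^2 * H * ff
Radius = DBH/200 = 76.7/200 = 0.3835 m
Radius^2 = 0.3835^2 = 0.14707225 m^2
V = pi * 0.14707225 * 32.2 * 0.51
V = 7.588 m^3

7.588


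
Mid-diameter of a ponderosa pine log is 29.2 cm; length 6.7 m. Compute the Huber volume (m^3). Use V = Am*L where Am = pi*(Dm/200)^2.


Huber: V = Am * L,  Am = pi*(Dm/200)^2
Am = pi*(29.2/200)^2 = 0.066966 m^2
V = 0.066966*6.7 = 0.4487 m^3

0.4487


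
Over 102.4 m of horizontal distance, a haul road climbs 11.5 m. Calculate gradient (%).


Formula: Gradient = rise / run * 100
Gradient = 11.5 / 102.4 * 100 = 11.2%

11.2


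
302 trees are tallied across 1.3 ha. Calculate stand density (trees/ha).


Formula: Stand Density = N_trees / Area_ha
Density = 302 trees / 1.3 ha
Density = 232 trees/ha

232


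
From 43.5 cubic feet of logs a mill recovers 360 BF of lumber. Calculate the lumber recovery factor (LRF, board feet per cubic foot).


Formula: LRF = Lumber Output (BF) / Log Input (ft^3)
LRF = 360 BF / 43.5 ft^3
LRF = 8.28 BF/ft^3

8.28


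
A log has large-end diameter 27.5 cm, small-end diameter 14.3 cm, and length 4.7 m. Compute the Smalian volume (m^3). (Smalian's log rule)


Smalian: V = (A1 + A2)/2 * L,  A = pi*(D/200)^2
A1 = pi*(27.5/200)^2 = 0.059396 m^2
A2 = pi*(14.3/200)^2 = 0.016061 m^2
V = (0.059396+0.016061)/2*4.7 = 0.1773 m^3

0.1773


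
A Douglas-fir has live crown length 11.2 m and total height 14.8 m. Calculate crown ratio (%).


Formula: Crown Ratio = (Crown Length / Total Height) * 100
CR = (11.2 m / 14.8 m) * 100
CR = 0.7568 * 100 = 75.7%

75.7


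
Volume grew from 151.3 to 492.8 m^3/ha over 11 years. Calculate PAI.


Formula: PAI = (V_T2 - V_T1) / (T2 - T1)
Volume increment = 492.8 - 151.3 = 341.5 m^3/ha
PAI = 341.5 / 11 = 31.05 m^3/ha/year

31.05
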